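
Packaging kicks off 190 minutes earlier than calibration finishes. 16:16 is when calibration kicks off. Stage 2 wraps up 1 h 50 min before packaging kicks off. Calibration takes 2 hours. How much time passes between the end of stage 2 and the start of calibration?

Calibration ends at 16:16 + 120 min = 18:16.
Packaging starts at 18:16 − 190 min = 15:06.
Stage 2 ends at 15:06 − 110 min = 13:16.
From 13:16 to 16:16 is 3 hours.

3 hours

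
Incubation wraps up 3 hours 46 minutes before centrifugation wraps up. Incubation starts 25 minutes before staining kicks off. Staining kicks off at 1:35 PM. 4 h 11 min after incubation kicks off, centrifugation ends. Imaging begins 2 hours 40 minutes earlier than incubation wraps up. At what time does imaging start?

Incubation starts at 1:35 PM − 25 min = 1:10 PM.
Centrifugation ends at 1:10 PM + 251 min = 5:21 PM.
Incubation ends at 5:21 PM − 226 min = 1:35 PM.
Imaging starts at 1:35 PM − 160 min = 10:55 AM.

10:55 AM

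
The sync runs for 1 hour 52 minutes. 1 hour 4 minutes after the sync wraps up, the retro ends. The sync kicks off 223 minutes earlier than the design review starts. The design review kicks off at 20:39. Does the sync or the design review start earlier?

The sync starts at 20:39 − 223 min = 16:56.
The sync starts at 16:56 and the design review starts at 20:39, so the sync is first.

the sync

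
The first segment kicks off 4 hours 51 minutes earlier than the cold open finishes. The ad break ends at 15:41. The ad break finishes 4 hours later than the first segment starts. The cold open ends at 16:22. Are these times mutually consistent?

The first segment starts at 16:22 − 291 min = 11:31.
The ad break ends at 11:31 + 240 min = 15:31.
But the ad break is also said to end at 15:41 — a 10-minute conflict.

No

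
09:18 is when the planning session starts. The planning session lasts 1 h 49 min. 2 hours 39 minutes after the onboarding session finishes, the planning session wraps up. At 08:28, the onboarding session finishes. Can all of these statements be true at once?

The planning session ends at 08:28 + 159 min = 11:07.
The planning session starts at 11:07 − 109 min = 09:18.
That matches the stated 09:18, so the schedule is consistent.

Yes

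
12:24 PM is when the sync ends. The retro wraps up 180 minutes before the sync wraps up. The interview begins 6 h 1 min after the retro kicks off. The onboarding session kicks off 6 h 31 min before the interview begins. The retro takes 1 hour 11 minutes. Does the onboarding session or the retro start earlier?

The retro ends at 12:24 PM − 180 min = 9:24 AM.
The retro starts at 9:24 AM − 71 min = 8:13 AM.
The interview starts at 8:13 AM + 361 min = 2:14 PM.
The onboarding session starts at 2:14 PM − 391 min = 7:43 AM.
The onboarding session starts at 7:43 AM and the retro starts at 8:13 AM, so the onboarding session is first.

the onboarding session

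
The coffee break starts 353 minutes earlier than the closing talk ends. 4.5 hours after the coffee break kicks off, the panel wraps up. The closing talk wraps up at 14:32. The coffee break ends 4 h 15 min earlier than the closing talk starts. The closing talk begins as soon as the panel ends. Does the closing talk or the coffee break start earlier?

the coffee break

The coffee break starts at 14:32 − 353 min = 08:39.
The panel ends at 08:39 + 270 min = 13:09.
So the closing talk starts at 13:09.
The closing talk starts at 13:09 and the coffee break starts at 08:39, so the coffee break is first.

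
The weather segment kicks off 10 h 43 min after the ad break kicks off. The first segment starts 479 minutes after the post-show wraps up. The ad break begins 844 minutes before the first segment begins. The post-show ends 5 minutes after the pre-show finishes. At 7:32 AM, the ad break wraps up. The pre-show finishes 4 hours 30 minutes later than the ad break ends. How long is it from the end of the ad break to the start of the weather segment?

9 h 13 min

The pre-show ends at 7:32 AM + 270 min = 12:02 PM.
The post-show ends at 12:02 PM + 5 min = 12:07 PM.
The first segment starts at 12:07 PM + 479 min = 8:06 PM.
The ad break starts at 8:06 PM − 844 min = 6:02 AM.
The weather segment starts at 6:02 AM + 643 min = 4:45 PM.
From 7:32 AM to 4:45 PM is 9 h 13 min.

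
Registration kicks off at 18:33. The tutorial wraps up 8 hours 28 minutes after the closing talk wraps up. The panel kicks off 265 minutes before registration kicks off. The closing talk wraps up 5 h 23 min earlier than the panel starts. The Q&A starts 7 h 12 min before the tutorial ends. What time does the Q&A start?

The panel starts at 18:33 − 265 min = 14:08.
The closing talk ends at 14:08 − 323 min = 08:45.
The tutorial ends at 08:45 + 508 min = 17:13.
The Q&A starts at 17:13 − 432 min = 10:01.

10:01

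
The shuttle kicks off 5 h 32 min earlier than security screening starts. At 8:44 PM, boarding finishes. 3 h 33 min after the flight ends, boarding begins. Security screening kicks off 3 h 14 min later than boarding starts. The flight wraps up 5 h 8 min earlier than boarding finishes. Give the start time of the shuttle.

The flight ends at 8:44 PM − 308 min = 3:36 PM.
Boarding starts at 3:36 PM + 213 min = 7:09 PM.
Security screening starts at 7:09 PM + 194 min = 10:23 PM.
The shuttle starts at 10:23 PM − 332 min = 4:51 PM.

4:51 PM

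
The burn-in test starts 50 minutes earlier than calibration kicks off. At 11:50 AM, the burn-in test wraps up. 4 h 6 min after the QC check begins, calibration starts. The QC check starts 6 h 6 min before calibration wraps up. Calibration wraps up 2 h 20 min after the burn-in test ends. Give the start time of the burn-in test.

11:20 AM

Calibration ends at 11:50 AM + 140 min = 2:10 PM.
The QC check starts at 2:10 PM − 366 min = 8:04 AM.
Calibration starts at 8:04 AM + 246 min = 12:10 PM.
The burn-in test starts at 12:10 PM − 50 min = 11:20 AM.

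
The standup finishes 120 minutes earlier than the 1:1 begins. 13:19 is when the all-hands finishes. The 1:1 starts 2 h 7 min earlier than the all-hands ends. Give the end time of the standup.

09:12

The 1:1 starts at 13:19 − 127 min = 11:12.
The standup ends at 11:12 − 120 min = 09:12.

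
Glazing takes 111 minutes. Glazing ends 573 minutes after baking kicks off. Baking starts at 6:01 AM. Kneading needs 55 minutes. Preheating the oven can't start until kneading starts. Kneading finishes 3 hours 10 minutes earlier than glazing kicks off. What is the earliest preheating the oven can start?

Glazing ends at 6:01 AM + 573 min = 3:34 PM.
Glazing starts at 3:34 PM − 111 min = 1:43 PM.
Kneading ends at 1:43 PM − 190 min = 10:33 AM.
Kneading starts at 10:33 AM − 55 min = 9:38 AM.
Preheating the oven is bounded by kneading, so the earliest it can start is 9:38 AM.

9:38 AM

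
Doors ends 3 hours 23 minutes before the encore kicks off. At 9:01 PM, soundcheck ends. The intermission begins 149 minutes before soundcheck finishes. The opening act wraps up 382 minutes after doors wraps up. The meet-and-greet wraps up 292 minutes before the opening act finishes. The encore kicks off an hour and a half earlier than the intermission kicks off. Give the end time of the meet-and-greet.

The intermission starts at 9:01 PM − 149 min = 6:32 PM.
The encore starts at 6:32 PM − 90 min = 5:02 PM.
Doors ends at 5:02 PM − 203 min = 1:39 PM.
The opening act ends at 1:39 PM + 382 min = 8:01 PM.
The meet-and-greet ends at 8:01 PM − 292 min = 3:09 PM.

3:09 PM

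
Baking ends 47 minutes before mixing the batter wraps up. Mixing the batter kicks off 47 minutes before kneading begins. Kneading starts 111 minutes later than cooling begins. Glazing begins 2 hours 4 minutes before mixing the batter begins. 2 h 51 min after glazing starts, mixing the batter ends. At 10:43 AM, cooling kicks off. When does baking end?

11:47 AM

Kneading starts at 10:43 AM + 111 min = 12:34 PM.
Mixing the batter starts at 12:34 PM − 47 min = 11:47 AM.
Glazing starts at 11:47 AM − 124 min = 9:43 AM.
Mixing the batter ends at 9:43 AM + 171 min = 12:34 PM.
Baking ends at 12:34 PM − 47 min = 11:47 AM.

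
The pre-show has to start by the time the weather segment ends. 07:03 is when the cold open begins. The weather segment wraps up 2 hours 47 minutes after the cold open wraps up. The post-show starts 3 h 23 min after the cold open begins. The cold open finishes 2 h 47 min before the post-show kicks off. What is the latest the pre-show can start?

The post-show starts at 07:03 + 203 min = 10:26.
The cold open ends at 10:26 − 167 min = 07:39.
The weather segment ends at 07:39 + 167 min = 10:26.
The pre-show is bounded by the weather segment, so the latest it can start is 10:26.

10:26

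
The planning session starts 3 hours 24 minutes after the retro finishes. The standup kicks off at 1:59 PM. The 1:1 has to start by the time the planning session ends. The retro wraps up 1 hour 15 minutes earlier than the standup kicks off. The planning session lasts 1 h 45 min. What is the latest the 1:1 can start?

5:53 PM

The retro ends at 1:59 PM − 75 min = 12:44 PM.
The planning session starts at 12:44 PM + 204 min = 4:08 PM.
The planning session ends at 4:08 PM + 105 min = 5:53 PM.
The 1:1 is bounded by the planning session, so the latest it can start is 5:53 PM.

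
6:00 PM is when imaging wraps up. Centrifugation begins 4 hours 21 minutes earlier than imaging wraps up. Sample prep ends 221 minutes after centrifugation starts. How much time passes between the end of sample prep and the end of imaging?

40 minutes

Centrifugation starts at 6:00 PM − 261 min = 1:39 PM.
Sample prep ends at 1:39 PM + 221 min = 5:20 PM.
From 5:20 PM to 6:00 PM is 40 minutes.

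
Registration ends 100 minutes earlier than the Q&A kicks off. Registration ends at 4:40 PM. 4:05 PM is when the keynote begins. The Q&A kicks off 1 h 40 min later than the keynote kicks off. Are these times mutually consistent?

The Q&A starts at 4:05 PM + 100 min = 5:45 PM.
Registration ends at 5:45 PM − 100 min = 4:05 PM.
But registration is also said to end at 4:40 PM — a 35-minute conflict.

No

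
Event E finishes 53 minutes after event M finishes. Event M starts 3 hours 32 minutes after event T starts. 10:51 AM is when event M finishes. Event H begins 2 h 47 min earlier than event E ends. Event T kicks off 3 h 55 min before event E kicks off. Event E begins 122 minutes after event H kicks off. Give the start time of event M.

10:36 AM

Event E ends at 10:51 AM + 53 min = 11:44 AM.
Event H starts at 11:44 AM − 167 min = 8:57 AM.
Event E starts at 8:57 AM + 122 min = 10:59 AM.
Event T starts at 10:59 AM − 235 min = 7:04 AM.
Event M starts at 7:04 AM + 212 min = 10:36 AM.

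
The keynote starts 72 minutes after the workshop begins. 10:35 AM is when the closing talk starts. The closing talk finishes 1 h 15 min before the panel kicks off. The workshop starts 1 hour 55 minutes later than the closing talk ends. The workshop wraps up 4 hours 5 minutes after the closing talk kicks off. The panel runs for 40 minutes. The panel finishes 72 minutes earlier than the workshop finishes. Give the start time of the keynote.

The workshop ends at 10:35 AM + 245 min = 2:40 PM.
The panel ends at 2:40 PM − 72 min = 1:28 PM.
The panel starts at 1:28 PM − 40 min = 12:48 PM.
The closing talk ends at 12:48 PM − 75 min = 11:33 AM.
The workshop starts at 11:33 AM + 115 min = 1:28 PM.
The keynote starts at 1:28 PM + 72 min = 2:40 PM.

2:40 PM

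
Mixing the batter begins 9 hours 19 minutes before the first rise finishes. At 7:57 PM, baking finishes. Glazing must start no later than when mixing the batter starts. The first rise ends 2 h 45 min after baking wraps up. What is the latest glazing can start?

The first rise ends at 7:57 PM + 165 min = 10:42 PM.
Mixing the batter starts at 10:42 PM − 559 min = 1:23 PM.
Glazing is bounded by mixing the batter, so the latest it can start is 1:23 PM.

1:23 PM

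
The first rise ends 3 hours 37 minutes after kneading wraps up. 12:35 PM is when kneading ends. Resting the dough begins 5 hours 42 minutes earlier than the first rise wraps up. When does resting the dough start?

The first rise ends at 12:35 PM + 217 min = 4:12 PM.
Resting the dough starts at 4:12 PM − 342 min = 10:30 AM.

10:30 AM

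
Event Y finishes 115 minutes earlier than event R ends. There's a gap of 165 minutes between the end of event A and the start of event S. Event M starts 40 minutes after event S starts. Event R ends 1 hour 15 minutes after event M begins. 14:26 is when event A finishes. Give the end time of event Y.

Event S starts at 14:26 + 165 min = 17:11.
Event M starts at 17:11 + 40 min = 17:51.
Event R ends at 17:51 + 75 min = 19:06.
Event Y ends at 19:06 − 115 min = 17:11.

17:11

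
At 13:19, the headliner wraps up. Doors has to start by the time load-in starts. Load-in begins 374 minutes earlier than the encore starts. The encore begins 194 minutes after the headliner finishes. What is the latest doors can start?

10:19

The encore starts at 13:19 + 194 min = 16:33.
Load-in starts at 16:33 − 374 min = 10:19.
Doors is bounded by load-in, so the latest it can start is 10:19.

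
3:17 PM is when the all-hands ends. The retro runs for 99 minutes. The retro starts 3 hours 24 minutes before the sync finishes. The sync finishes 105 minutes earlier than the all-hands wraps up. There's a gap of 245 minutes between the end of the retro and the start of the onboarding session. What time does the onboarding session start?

3:52 PM

The sync ends at 3:17 PM − 105 min = 1:32 PM.
The retro starts at 1:32 PM − 204 min = 10:08 AM.
The retro ends at 10:08 AM + 99 min = 11:47 AM.
The onboarding session starts at 11:47 AM + 245 min = 3:52 PM.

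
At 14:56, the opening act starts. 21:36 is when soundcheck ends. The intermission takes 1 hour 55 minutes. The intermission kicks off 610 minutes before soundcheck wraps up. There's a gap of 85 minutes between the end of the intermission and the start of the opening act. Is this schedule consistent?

No

The intermission starts at 21:36 − 610 min = 11:26.
The intermission ends at 11:26 + 115 min = 13:21.
The opening act starts at 13:21 + 85 min = 14:46.
But the opening act is also said to start at 14:56 — a 10-minute conflict.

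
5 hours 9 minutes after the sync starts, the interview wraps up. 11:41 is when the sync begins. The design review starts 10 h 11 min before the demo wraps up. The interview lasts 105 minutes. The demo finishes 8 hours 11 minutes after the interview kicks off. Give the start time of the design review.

13:05

The interview ends at 11:41 + 309 min = 16:50.
The interview starts at 16:50 − 105 min = 15:05.
The demo ends at 15:05 + 491 min = 23:16.
The design review starts at 23:16 − 611 min = 13:05.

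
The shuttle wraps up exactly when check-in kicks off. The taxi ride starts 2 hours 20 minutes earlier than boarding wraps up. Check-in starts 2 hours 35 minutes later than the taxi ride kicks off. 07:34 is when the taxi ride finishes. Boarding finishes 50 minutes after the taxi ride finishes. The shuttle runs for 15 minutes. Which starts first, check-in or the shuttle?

the shuttle

Boarding ends at 07:34 + 50 min = 08:24.
The taxi ride starts at 08:24 − 140 min = 06:04.
Check-in starts at 06:04 + 155 min = 08:39.
So the shuttle ends at 08:39.
The shuttle starts at 08:39 − 15 min = 08:24.
Check-in starts at 08:39 and the shuttle starts at 08:24, so the shuttle is first.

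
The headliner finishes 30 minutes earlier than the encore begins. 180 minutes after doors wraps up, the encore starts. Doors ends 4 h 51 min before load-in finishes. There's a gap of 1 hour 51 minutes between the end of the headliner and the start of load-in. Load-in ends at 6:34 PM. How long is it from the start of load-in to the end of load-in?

half an hour

Doors ends at 6:34 PM − 291 min = 1:43 PM.
The encore starts at 1:43 PM + 180 min = 4:43 PM.
The headliner ends at 4:43 PM − 30 min = 4:13 PM.
Load-in starts at 4:13 PM + 111 min = 6:04 PM.
From 6:04 PM to 6:34 PM is half an hour.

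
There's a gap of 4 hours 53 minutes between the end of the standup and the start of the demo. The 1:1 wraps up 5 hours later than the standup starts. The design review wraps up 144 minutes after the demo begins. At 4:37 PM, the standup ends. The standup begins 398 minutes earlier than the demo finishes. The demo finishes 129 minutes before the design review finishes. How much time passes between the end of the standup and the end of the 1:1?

3 hours 30 minutes

The demo starts at 4:37 PM + 293 min = 9:30 PM.
The design review ends at 9:30 PM + 144 min = 11:54 PM.
The demo ends at 11:54 PM − 129 min = 9:45 PM.
The standup starts at 9:45 PM − 398 min = 3:07 PM.
The 1:1 ends at 3:07 PM + 300 min = 8:07 PM.
From 4:37 PM to 8:07 PM is 3 hours 30 minutes.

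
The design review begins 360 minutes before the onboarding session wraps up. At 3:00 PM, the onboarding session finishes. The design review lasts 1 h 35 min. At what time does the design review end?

The design review starts at 3:00 PM − 360 min = 9:00 AM.
The design review ends at 9:00 AM + 95 min = 10:35 AM.

10:35 AM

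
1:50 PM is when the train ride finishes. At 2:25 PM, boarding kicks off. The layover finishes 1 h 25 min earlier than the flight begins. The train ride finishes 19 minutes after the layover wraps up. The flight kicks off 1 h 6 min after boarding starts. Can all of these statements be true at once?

No

The flight starts at 2:25 PM + 66 min = 3:31 PM.
The layover ends at 3:31 PM − 85 min = 2:06 PM.
The train ride ends at 2:06 PM + 19 min = 2:25 PM.
But the train ride is also said to end at 1:50 PM — a 35-minute conflict.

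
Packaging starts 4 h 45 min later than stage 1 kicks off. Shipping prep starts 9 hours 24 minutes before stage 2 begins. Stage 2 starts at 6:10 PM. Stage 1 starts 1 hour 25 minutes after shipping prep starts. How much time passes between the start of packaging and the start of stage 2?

Shipping prep starts at 6:10 PM − 564 min = 8:46 AM.
Stage 1 starts at 8:46 AM + 85 min = 10:11 AM.
Packaging starts at 10:11 AM + 285 min = 2:56 PM.
From 2:56 PM to 6:10 PM is 194 minutes.

194 minutes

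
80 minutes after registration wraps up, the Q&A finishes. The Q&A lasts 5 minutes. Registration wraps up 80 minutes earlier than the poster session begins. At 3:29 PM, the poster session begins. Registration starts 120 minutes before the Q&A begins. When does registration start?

Registration ends at 3:29 PM − 80 min = 2:09 PM.
The Q&A ends at 2:09 PM + 80 min = 3:29 PM.
The Q&A starts at 3:29 PM − 5 min = 3:24 PM.
Registration starts at 3:24 PM − 120 min = 1:24 PM.

1:24 PM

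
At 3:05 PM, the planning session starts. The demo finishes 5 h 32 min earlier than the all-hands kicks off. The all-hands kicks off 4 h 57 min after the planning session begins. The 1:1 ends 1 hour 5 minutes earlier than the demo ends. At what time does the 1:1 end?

1:25 PM

The all-hands starts at 3:05 PM + 297 min = 8:02 PM.
The demo ends at 8:02 PM − 332 min = 2:30 PM.
The 1:1 ends at 2:30 PM − 65 min = 1:25 PM.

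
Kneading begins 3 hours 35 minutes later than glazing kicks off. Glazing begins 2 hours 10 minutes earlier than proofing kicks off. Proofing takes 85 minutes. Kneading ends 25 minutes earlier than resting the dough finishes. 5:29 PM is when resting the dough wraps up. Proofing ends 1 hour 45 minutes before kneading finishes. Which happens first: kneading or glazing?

Kneading ends at 5:29 PM − 25 min = 5:04 PM.
Proofing ends at 5:04 PM − 105 min = 3:19 PM.
Proofing starts at 3:19 PM − 85 min = 1:54 PM.
Glazing starts at 1:54 PM − 130 min = 11:44 AM.
Kneading starts at 11:44 AM + 215 min = 3:19 PM.
Kneading starts at 3:19 PM and glazing starts at 11:44 AM, so glazing is first.

glazing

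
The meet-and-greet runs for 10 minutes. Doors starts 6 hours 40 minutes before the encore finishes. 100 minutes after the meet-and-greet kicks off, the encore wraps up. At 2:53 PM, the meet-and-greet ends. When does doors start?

The meet-and-greet starts at 2:53 PM − 10 min = 2:43 PM.
The encore ends at 2:43 PM + 100 min = 4:23 PM.
Doors starts at 4:23 PM − 400 min = 9:43 AM.

9:43 AM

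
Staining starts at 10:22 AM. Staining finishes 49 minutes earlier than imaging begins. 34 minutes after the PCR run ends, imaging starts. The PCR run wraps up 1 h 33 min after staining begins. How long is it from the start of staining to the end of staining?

The PCR run ends at 10:22 AM + 93 min = 11:55 AM.
Imaging starts at 11:55 AM + 34 min = 12:29 PM.
Staining ends at 12:29 PM − 49 min = 11:40 AM.
From 10:22 AM to 11:40 AM is 1 h 18 min.

1 h 18 min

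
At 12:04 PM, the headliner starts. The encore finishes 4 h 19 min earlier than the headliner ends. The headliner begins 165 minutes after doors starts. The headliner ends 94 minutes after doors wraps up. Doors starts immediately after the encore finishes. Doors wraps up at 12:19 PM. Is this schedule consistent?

The headliner ends at 12:19 PM + 94 min = 1:53 PM.
The encore ends at 1:53 PM − 259 min = 9:34 AM.
So doors starts at 9:34 AM.
The headliner starts at 9:34 AM + 165 min = 12:19 PM.
But the headliner is also said to start at 12:04 PM — a 15-minute conflict.

No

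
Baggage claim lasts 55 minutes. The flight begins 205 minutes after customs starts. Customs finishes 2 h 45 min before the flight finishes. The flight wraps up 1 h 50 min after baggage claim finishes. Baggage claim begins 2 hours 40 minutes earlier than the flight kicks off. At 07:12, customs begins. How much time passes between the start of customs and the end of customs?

The flight starts at 07:12 + 205 min = 10:37.
Baggage claim starts at 10:37 − 160 min = 07:57.
Baggage claim ends at 07:57 + 55 min = 08:52.
The flight ends at 08:52 + 110 min = 10:42.
Customs ends at 10:42 − 165 min = 07:57.
From 07:12 to 07:57 is 45 minutes.

45 minutes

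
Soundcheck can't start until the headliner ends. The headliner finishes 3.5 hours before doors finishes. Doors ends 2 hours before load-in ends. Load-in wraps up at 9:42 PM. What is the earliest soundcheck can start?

4:12 PM

Doors ends at 9:42 PM − 120 min = 7:42 PM.
The headliner ends at 7:42 PM − 210 min = 4:12 PM.
Soundcheck is bounded by the headliner, so the earliest it can start is 4:12 PM.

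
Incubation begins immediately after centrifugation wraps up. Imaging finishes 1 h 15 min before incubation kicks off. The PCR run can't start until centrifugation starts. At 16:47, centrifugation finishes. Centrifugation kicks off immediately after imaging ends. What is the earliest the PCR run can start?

Incubation starts at 16:47.
Imaging ends at 16:47 − 75 min = 15:32.
So centrifugation starts at 15:32.
The PCR run is bounded by centrifugation, so the earliest it can start is 15:32.

15:32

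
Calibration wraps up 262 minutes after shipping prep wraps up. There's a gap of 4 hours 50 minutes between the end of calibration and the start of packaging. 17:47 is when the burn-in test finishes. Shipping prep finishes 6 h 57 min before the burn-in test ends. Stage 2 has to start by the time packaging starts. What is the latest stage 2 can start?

Shipping prep ends at 17:47 − 417 min = 10:50.
Calibration ends at 10:50 + 262 min = 15:12.
Packaging starts at 15:12 + 290 min = 20:02.
Stage 2 is bounded by packaging, so the latest it can start is 20:02.

20:02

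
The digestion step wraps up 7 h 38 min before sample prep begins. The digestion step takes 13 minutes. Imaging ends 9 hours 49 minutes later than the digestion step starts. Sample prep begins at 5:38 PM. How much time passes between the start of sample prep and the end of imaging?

118 minutes

The digestion step ends at 5:38 PM − 458 min = 10:00 AM.
The digestion step starts at 10:00 AM − 13 min = 9:47 AM.
Imaging ends at 9:47 AM + 589 min = 7:36 PM.
From 5:38 PM to 7:36 PM is 118 minutes.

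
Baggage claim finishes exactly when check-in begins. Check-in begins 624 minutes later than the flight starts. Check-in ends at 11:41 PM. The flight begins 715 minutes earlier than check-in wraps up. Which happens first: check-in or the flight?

the flight

The flight starts at 11:41 PM − 715 min = 11:46 AM.
Check-in starts at 11:46 AM + 624 min = 10:10 PM.
Check-in starts at 10:10 PM and the flight starts at 11:46 AM, so the flight is first.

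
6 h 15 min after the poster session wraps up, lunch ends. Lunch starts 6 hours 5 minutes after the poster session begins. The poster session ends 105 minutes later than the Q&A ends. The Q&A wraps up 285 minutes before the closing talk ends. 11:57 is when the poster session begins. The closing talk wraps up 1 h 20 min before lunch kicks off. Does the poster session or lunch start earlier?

Lunch starts at 11:57 + 365 min = 18:02.
The poster session starts at 11:57 and lunch starts at 18:02, so the poster session is first.

the poster session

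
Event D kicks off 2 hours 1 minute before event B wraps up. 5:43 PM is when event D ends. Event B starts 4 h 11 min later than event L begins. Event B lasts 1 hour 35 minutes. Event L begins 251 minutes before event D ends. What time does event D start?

Event L starts at 5:43 PM − 251 min = 1:32 PM.
Event B starts at 1:32 PM + 251 min = 5:43 PM.
Event B ends at 5:43 PM + 95 min = 7:18 PM.
Event D starts at 7:18 PM − 121 min = 5:17 PM.

5:17 PM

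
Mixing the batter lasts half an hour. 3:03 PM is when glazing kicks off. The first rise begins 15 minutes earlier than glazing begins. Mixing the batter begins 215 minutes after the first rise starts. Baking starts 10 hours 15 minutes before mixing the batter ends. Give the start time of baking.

8:38 AM

The first rise starts at 3:03 PM − 15 min = 2:48 PM.
Mixing the batter starts at 2:48 PM + 215 min = 6:23 PM.
Mixing the batter ends at 6:23 PM + 30 min = 6:53 PM.
Baking starts at 6:53 PM − 615 min = 8:38 AM.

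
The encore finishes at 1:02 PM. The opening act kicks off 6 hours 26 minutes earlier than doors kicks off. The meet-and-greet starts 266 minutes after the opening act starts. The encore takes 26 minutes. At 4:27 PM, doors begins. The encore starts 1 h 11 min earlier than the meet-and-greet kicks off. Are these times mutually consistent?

The opening act starts at 4:27 PM − 386 min = 10:01 AM.
The meet-and-greet starts at 10:01 AM + 266 min = 2:27 PM.
The encore starts at 2:27 PM − 71 min = 1:16 PM.
The encore ends at 1:16 PM + 26 min = 1:42 PM.
But the encore is also said to end at 1:02 PM — a 40-minute conflict.

No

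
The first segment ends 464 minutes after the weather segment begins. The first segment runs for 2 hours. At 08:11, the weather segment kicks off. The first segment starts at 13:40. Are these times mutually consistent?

No

The first segment ends at 08:11 + 464 min = 15:55.
The first segment starts at 15:55 − 120 min = 13:55.
But the first segment is also said to start at 13:40 — a 15-minute conflict.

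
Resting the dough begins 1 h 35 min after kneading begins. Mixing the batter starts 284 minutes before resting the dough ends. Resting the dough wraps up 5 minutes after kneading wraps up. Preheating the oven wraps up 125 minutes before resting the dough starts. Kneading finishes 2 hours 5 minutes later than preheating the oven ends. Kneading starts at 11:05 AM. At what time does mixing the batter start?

8:01 AM

Resting the dough starts at 11:05 AM + 95 min = 12:40 PM.
Preheating the oven ends at 12:40 PM − 125 min = 10:35 AM.
Kneading ends at 10:35 AM + 125 min = 12:40 PM.
Resting the dough ends at 12:40 PM + 5 min = 12:45 PM.
Mixing the batter starts at 12:45 PM − 284 min = 8:01 AM.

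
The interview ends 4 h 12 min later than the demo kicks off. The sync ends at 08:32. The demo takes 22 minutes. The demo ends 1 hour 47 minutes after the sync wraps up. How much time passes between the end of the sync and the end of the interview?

337 minutes

The demo ends at 08:32 + 107 min = 10:19.
The demo starts at 10:19 − 22 min = 09:57.
The interview ends at 09:57 + 252 min = 14:09.
From 08:32 to 14:09 is 337 minutes.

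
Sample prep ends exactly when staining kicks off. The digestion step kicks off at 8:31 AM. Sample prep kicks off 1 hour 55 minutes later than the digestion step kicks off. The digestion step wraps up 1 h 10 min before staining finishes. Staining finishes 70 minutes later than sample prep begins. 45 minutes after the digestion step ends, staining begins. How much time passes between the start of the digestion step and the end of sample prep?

Sample prep starts at 8:31 AM + 115 min = 10:26 AM.
Staining ends at 10:26 AM + 70 min = 11:36 AM.
The digestion step ends at 11:36 AM − 70 min = 10:26 AM.
Staining starts at 10:26 AM + 45 min = 11:11 AM.
So sample prep ends at 11:11 AM.
From 8:31 AM to 11:11 AM is 2 hours 40 minutes.

2 hours 40 minutes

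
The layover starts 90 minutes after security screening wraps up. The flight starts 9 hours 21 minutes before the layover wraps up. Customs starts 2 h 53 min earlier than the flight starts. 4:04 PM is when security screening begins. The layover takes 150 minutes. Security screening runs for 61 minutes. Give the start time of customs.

Security screening ends at 4:04 PM + 61 min = 5:05 PM.
The layover starts at 5:05 PM + 90 min = 6:35 PM.
The layover ends at 6:35 PM + 150 min = 9:05 PM.
The flight starts at 9:05 PM − 561 min = 11:44 AM.
Customs starts at 11:44 AM − 173 min = 8:51 AM.

8:51 AM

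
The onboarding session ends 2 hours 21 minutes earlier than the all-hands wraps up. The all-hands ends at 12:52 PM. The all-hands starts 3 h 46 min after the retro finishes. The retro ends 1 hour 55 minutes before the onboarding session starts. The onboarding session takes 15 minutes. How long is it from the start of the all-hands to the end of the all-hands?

45 minutes

The onboarding session ends at 12:52 PM − 141 min = 10:31 AM.
The onboarding session starts at 10:31 AM − 15 min = 10:16 AM.
The retro ends at 10:16 AM − 115 min = 8:21 AM.
The all-hands starts at 8:21 AM + 226 min = 12:07 PM.
From 12:07 PM to 12:52 PM is 45 minutes.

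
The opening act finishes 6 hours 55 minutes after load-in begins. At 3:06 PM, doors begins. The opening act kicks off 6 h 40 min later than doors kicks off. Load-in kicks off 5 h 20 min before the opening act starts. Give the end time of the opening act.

11:21 PM

The opening act starts at 3:06 PM + 400 min = 9:46 PM.
Load-in starts at 9:46 PM − 320 min = 4:26 PM.
The opening act ends at 4:26 PM + 415 min = 11:21 PM.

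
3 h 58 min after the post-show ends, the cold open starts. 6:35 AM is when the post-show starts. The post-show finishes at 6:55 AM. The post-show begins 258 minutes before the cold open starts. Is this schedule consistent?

The cold open starts at 6:55 AM + 238 min = 10:53 AM.
The post-show starts at 10:53 AM − 258 min = 6:35 AM.
That matches the stated 6:35 AM, so the schedule is consistent.

Yes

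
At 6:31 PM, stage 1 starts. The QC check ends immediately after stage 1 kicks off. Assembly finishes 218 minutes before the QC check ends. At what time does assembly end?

2:53 PM

The QC check ends at 6:31 PM.
Assembly ends at 6:31 PM − 218 min = 2:53 PM.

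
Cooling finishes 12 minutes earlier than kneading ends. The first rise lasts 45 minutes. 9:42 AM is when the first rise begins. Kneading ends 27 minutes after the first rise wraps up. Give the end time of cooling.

The first rise ends at 9:42 AM + 45 min = 10:27 AM.
Kneading ends at 10:27 AM + 27 min = 10:54 AM.
Cooling ends at 10:54 AM − 12 min = 10:42 AM.

10:42 AM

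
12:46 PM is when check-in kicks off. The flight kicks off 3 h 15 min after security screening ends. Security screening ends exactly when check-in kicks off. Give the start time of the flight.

Security screening ends at 12:46 PM.
The flight starts at 12:46 PM + 195 min = 4:01 PM.

4:01 PM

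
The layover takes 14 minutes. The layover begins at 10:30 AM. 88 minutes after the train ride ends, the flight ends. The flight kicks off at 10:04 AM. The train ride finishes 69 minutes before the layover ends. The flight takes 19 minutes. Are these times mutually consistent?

The layover ends at 10:30 AM + 14 min = 10:44 AM.
The train ride ends at 10:44 AM − 69 min = 9:35 AM.
The flight ends at 9:35 AM + 88 min = 11:03 AM.
The flight starts at 11:03 AM − 19 min = 10:44 AM.
But the flight is also said to start at 10:04 AM — a 40-minute conflict.

No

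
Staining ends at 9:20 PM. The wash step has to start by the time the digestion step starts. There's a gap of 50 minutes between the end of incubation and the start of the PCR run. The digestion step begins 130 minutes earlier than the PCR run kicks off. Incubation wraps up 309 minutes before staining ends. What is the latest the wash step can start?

2:51 PM

Incubation ends at 9:20 PM − 309 min = 4:11 PM.
The PCR run starts at 4:11 PM + 50 min = 5:01 PM.
The digestion step starts at 5:01 PM − 130 min = 2:51 PM.
The wash step is bounded by the digestion step, so the latest it can start is 2:51 PM.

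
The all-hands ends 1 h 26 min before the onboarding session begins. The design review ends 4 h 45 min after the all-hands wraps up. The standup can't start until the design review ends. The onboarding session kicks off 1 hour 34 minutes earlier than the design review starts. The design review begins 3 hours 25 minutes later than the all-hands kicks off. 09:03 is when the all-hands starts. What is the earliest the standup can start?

14:13

The design review starts at 09:03 + 205 min = 12:28.
The onboarding session starts at 12:28 − 94 min = 10:54.
The all-hands ends at 10:54 − 86 min = 09:28.
The design review ends at 09:28 + 285 min = 14:13.
The standup is bounded by the design review, so the earliest it can start is 14:13.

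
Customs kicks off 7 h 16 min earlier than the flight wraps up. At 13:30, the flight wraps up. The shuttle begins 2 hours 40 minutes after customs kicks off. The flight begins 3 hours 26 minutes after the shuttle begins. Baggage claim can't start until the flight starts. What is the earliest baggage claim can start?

12:20

Customs starts at 13:30 − 436 min = 06:14.
The shuttle starts at 06:14 + 160 min = 08:54.
The flight starts at 08:54 + 206 min = 12:20.
Baggage claim is bounded by the flight, so the earliest it can start is 12:20.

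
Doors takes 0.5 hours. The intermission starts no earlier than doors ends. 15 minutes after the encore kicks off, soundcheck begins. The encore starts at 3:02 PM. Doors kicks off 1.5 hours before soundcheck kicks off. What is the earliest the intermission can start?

2:17 PM

Soundcheck starts at 3:02 PM + 15 min = 3:17 PM.
Doors starts at 3:17 PM − 90 min = 1:47 PM.
Doors ends at 1:47 PM + 30 min = 2:17 PM.
The intermission is bounded by doors, so the earliest it can start is 2:17 PM.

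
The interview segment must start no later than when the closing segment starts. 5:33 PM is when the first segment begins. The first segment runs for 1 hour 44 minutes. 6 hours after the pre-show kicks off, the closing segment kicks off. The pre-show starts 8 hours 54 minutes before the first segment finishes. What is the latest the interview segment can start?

4:23 PM

The first segment ends at 5:33 PM + 104 min = 7:17 PM.
The pre-show starts at 7:17 PM − 534 min = 10:23 AM.
The closing segment starts at 10:23 AM + 360 min = 4:23 PM.
The interview segment is bounded by the closing segment, so the latest it can start is 4:23 PM.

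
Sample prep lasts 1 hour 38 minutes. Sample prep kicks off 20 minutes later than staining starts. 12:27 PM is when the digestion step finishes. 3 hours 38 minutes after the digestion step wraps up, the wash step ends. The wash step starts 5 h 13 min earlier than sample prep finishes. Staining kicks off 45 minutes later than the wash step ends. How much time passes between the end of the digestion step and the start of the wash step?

The wash step ends at 12:27 PM + 218 min = 4:05 PM.
Staining starts at 4:05 PM + 45 min = 4:50 PM.
Sample prep starts at 4:50 PM + 20 min = 5:10 PM.
Sample prep ends at 5:10 PM + 98 min = 6:48 PM.
The wash step starts at 6:48 PM − 313 min = 1:35 PM.
From 12:27 PM to 1:35 PM is 1 hour 8 minutes.

1 hour 8 minutes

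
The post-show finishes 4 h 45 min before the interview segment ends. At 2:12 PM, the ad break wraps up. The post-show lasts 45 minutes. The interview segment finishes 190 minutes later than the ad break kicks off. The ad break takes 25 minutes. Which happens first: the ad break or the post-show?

the post-show

The ad break starts at 2:12 PM − 25 min = 1:47 PM.
The interview segment ends at 1:47 PM + 190 min = 4:57 PM.
The post-show ends at 4:57 PM − 285 min = 12:12 PM.
The post-show starts at 12:12 PM − 45 min = 11:27 AM.
The ad break starts at 1:47 PM and the post-show starts at 11:27 AM, so the post-show is first.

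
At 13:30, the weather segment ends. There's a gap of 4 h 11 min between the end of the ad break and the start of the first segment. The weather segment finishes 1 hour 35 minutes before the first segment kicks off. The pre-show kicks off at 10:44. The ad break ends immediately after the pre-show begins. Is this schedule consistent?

The ad break ends at 10:44.
The first segment starts at 10:44 + 251 min = 14:55.
The weather segment ends at 14:55 − 95 min = 13:20.
But the weather segment is also said to end at 13:30 — a 10-minute conflict.

No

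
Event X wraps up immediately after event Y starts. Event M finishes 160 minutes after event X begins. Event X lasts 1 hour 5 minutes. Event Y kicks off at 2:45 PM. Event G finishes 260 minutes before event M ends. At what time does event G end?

Event X ends at 2:45 PM.
Event X starts at 2:45 PM − 65 min = 1:40 PM.
Event M ends at 1:40 PM + 160 min = 4:20 PM.
Event G ends at 4:20 PM − 260 min = 12:00 PM.

12:00 PM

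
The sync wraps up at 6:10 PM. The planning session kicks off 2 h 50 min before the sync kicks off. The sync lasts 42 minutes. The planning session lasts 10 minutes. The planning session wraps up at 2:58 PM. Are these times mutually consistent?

The sync starts at 6:10 PM − 42 min = 5:28 PM.
The planning session starts at 5:28 PM − 170 min = 2:38 PM.
The planning session ends at 2:38 PM + 10 min = 2:48 PM.
But the planning session is also said to end at 2:58 PM — a 10-minute conflict.

No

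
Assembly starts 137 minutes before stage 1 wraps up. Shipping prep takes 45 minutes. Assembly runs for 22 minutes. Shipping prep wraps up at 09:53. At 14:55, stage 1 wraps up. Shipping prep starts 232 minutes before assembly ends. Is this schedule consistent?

Yes

Assembly starts at 14:55 − 137 min = 12:38.
Assembly ends at 12:38 + 22 min = 13:00.
Shipping prep starts at 13:00 − 232 min = 09:08.
Shipping prep ends at 09:08 + 45 min = 09:53.
That matches the stated 09:53, so the schedule is consistent.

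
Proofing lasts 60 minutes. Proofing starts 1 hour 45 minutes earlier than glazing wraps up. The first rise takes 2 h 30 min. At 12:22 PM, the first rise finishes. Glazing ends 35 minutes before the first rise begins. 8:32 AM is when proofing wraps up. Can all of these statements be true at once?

The first rise starts at 12:22 PM − 150 min = 9:52 AM.
Glazing ends at 9:52 AM − 35 min = 9:17 AM.
Proofing starts at 9:17 AM − 105 min = 7:32 AM.
Proofing ends at 7:32 AM + 60 min = 8:32 AM.
That matches the stated 8:32 AM, so the schedule is consistent.

Yes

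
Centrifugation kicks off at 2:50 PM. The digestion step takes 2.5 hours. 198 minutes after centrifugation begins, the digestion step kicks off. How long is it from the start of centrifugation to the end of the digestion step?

348 minutes

The digestion step starts at 2:50 PM + 198 min = 6:08 PM.
The digestion step ends at 6:08 PM + 150 min = 8:38 PM.
From 2:50 PM to 8:38 PM is 348 minutes.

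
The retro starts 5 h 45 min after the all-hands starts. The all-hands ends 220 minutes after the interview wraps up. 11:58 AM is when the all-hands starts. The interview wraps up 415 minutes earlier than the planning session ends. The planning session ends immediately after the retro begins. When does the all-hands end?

2:28 PM

The retro starts at 11:58 AM + 345 min = 5:43 PM.
So the planning session ends at 5:43 PM.
The interview ends at 5:43 PM − 415 min = 10:48 AM.
The all-hands ends at 10:48 AM + 220 min = 2:28 PM.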